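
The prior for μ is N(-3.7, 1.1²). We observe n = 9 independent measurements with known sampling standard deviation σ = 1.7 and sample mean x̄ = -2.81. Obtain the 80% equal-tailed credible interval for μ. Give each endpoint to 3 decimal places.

[-3.642, -2.351]

Posterior precision = 1/1.1² + 9/1.7² = 0.8264 + 3.1142 = 3.9406, so posterior SD = 0.5038.
Posterior mean = (-3.7/1.1² + 9·-2.81/1.7²) / 3.9406 = -2.9967.
Interval: -2.9967 ± 1.282 × 0.5038 → [-3.642, -2.351].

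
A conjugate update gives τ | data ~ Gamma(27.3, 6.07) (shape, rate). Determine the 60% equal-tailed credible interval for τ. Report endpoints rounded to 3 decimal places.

Posterior: Gamma(shape 27.3, rate 6.07).
Equal-tailed 60% interval: Gamma(27.3, 6.07) quantiles at 0.2 and 0.8.
Posterior mean ≈ 4.498, SD ≈ 0.861; a Normal approximation gives roughly [3.773, 5.222].
Exact: lower = 3.762; upper = 5.201.

[3.762, 5.201]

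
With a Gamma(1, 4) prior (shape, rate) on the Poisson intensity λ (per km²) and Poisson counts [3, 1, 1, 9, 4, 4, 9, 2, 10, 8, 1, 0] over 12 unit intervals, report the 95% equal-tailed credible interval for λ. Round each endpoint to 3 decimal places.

Posterior: Gamma(1+52, 4+12) = Gamma(53, 16) (shape, rate).
Equal-tailed 95% interval: Gamma(53, 16) quantiles at 0.025 and 0.975.
Posterior mean ≈ 3.312, SD ≈ 0.455; a Normal approximation gives roughly [2.421, 4.204].
Exact: lower = 2.481; upper = 4.262.

[2.481, 4.262]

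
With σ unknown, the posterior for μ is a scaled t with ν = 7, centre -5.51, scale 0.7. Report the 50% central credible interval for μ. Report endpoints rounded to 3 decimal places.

The t_7 distribution is symmetric; the 50% interval is -5.51 ± t·0.7 with t_{0.75,7} = 0.711.
Half-width: 0.711 × 0.7 = 0.498.
-5.51 − 0.498 = -6.008; -5.51 + 0.498 = -5.012.

[-6.008, -5.012]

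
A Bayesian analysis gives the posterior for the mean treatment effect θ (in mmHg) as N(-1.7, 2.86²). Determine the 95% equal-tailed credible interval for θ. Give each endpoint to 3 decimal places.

[-7.305, 3.905]

The posterior is symmetric, so the 95% equal-tailed interval is θ = -1.7 ± z·2.86 with z = 1.960.
Half-width: 1.960 × 2.86 = 5.605.
-1.7 − 5.605 = -7.305; -1.7 + 5.605 = 3.905.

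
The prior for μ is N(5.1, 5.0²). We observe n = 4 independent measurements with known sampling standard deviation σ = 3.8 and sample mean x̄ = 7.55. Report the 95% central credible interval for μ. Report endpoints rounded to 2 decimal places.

Posterior precision = 1/5.0² + 4/3.8² = 0.0400 + 0.2770 = 0.3170, so posterior SD = 1.7761.
Posterior mean = (5.1/5.0² + 4·7.55/3.8²) / 0.3170 = 7.2409.
Interval: 7.2409 ± 1.960 × 1.7761 → [3.76, 10.72].

[3.76, 10.72]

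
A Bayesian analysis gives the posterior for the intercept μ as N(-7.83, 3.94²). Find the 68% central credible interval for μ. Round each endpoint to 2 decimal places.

The posterior is symmetric, so the 68% equal-tailed interval is μ = -7.83 ± z·3.94 with z = 0.994.
Half-width: 0.994 × 3.94 = 3.92.
-7.83 − 3.92 = -11.75; -7.83 + 3.92 = -3.91.

[-11.75, -3.91]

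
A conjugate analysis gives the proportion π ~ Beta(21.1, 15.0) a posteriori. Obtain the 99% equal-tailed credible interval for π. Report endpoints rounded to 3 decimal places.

[0.373, 0.779]

Posterior: Beta(21.1, 15.0).
Equal-tailed 99% interval: the 0.005 and 0.995 quantiles of Beta(21.1, 15.0).
Posterior mean ≈ 0.584, SD ≈ 0.081; a Normal approximation gives roughly [0.376, 0.793].
Exact: F⁻¹(0.005) = 0.373; F⁻¹(0.995) = 0.779.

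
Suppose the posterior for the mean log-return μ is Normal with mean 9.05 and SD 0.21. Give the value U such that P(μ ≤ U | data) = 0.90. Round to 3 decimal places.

9.319

Need U with P(μ ≤ U) = 0.90: U = 9.05 + z_{0.1}·0.21.
z = 1.282; U = 9.05 + 1.282 × 0.21 = 9.319.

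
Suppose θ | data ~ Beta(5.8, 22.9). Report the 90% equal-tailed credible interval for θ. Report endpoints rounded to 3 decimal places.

[0.094, 0.334]

Posterior: Beta(5.8, 22.9).
Equal-tailed 90% interval: the 0.05 and 0.95 quantiles of Beta(5.8, 22.9).
Posterior mean ≈ 0.202, SD ≈ 0.074; a Normal approximation gives roughly [0.081, 0.323].
Exact: F⁻¹(0.05) = 0.094; F⁻¹(0.95) = 0.334.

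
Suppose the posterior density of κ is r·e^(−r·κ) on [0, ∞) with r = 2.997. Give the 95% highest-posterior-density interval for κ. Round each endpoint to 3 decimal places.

The exponential density is strictly decreasing on [0, ∞), so the HPD interval is anchored at 0: [0, q] with P(κ ≤ q) = 0.95.
q = −ln(1 − 0.95) / 2.997 = 2.9957 / 2.997 = 1.000.

[0.000, 1.000]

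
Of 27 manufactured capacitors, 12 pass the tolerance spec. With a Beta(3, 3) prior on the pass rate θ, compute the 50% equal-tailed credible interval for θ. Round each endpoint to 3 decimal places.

Posterior: Beta(3+12, 3+15) = Beta(15, 18).
Equal-tailed 50% interval: the 0.25 and 0.75 quantiles of Beta(15, 18).
Posterior mean ≈ 0.455, SD ≈ 0.085; a Normal approximation gives roughly [0.397, 0.512].
Exact: F⁻¹(0.25) = 0.395; F⁻¹(0.75) = 0.513.

[0.395, 0.513]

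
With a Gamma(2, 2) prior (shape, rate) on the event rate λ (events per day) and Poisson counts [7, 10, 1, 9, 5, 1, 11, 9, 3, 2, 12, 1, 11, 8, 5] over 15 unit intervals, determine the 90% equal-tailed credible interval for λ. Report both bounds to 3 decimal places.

Posterior: Gamma(2+95, 2+15) = Gamma(97, 17) (shape, rate).
Equal-tailed 90% interval: Gamma(97, 17) quantiles at 0.05 and 0.95.
Posterior mean ≈ 5.706, SD ≈ 0.579; a Normal approximation gives roughly [4.753, 6.659].
Exact: lower = 4.788; upper = 6.691.

[4.788, 6.691]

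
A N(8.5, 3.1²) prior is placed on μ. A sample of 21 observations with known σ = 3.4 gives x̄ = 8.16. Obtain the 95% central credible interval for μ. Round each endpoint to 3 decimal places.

[6.764, 9.593]

Posterior precision = 1/3.1² + 21/3.4² = 0.1041 + 1.8166 = 1.9207, so posterior SD = 0.7216.
Posterior mean = (8.5/3.1² + 21·8.16/3.4²) / 1.9207 = 8.1784.
Interval: 8.1784 ± 1.960 × 0.7216 → [6.764, 9.593].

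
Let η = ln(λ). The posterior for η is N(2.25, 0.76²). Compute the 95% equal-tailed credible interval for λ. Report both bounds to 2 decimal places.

[2.14, 42.08]

On the log scale the 95% interval is 2.25 ± 1.960 × 0.76 = [0.7604, 3.7396].
Exponentiate: [e^0.7604, e^3.7396] = [2.14, 42.08].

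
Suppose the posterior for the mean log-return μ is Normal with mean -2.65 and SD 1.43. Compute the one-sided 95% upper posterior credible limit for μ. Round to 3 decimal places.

-0.298

Need U with P(μ ≤ U) = 0.95: U = -2.65 + z_{0.05}·1.43.
z = 1.645; U = -2.65 + 1.645 × 1.43 = -0.298.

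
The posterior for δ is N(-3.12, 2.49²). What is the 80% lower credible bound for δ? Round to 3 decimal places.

-5.216

Need L with P(δ ≥ L) = 0.80: L = -3.12 − z_{0.2}·2.49.
z = 0.842; L = -3.12 − 0.842 × 2.49 = -5.216.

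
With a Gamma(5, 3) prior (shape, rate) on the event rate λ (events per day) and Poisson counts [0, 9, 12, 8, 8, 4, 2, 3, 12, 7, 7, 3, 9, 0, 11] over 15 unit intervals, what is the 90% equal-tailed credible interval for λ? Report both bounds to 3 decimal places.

Posterior: Gamma(5+95, 3+15) = Gamma(100, 18) (shape, rate).
Equal-tailed 90% interval: Gamma(100, 18) quantiles at 0.05 and 0.95.
Posterior mean ≈ 5.556, SD ≈ 0.556; a Normal approximation gives roughly [4.642, 6.469].
Exact: lower = 4.674; upper = 6.500.

[4.674, 6.500]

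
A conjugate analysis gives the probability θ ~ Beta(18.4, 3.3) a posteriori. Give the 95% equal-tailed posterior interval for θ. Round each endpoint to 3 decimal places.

[0.674, 0.962]

Posterior: Beta(18.4, 3.3).
Equal-tailed 95% interval: the 0.025 and 0.975 quantiles of Beta(18.4, 3.3).
Posterior mean ≈ 0.848, SD ≈ 0.075; a Normal approximation gives roughly [0.700, 0.996].
Exact: F⁻¹(0.025) = 0.674; F⁻¹(0.975) = 0.962.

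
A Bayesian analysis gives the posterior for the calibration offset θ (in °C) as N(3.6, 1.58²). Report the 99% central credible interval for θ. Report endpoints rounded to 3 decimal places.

[-0.470, 7.670]

The posterior is symmetric, so the 99% equal-tailed interval is θ = 3.6 ± z·1.58 with z = 2.576.
Half-width: 2.576 × 1.58 = 4.070.
3.6 − 4.070 = -0.470; 3.6 + 4.070 = 7.670.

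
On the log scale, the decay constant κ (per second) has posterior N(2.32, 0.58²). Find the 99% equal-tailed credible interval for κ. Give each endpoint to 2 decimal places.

On the log scale the 99% interval is 2.32 ± 2.576 × 0.58 = [0.8260, 3.8140].
Exponentiate: [e^0.8260, e^3.8140] = [2.28, 45.33].

[2.28, 45.33]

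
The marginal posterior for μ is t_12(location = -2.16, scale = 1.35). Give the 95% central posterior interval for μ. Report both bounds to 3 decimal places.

[-5.101, 0.781]

The t_12 distribution is symmetric; the 95% interval is -2.16 ± t·1.35 with t_{0.975,12} = 2.179.
Half-width: 2.179 × 1.35 = 2.941.
-2.16 − 2.941 = -5.101; -2.16 + 2.941 = 0.781.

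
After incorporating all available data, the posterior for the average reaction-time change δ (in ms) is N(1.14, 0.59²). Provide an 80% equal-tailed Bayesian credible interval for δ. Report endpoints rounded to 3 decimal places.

[0.384, 1.896]

The posterior is symmetric, so the 80% equal-tailed interval is δ = 1.14 ± z·0.59 with z = 1.282.
Half-width: 1.282 × 0.59 = 0.756.
1.14 − 0.756 = 0.384; 1.14 + 0.756 = 1.896.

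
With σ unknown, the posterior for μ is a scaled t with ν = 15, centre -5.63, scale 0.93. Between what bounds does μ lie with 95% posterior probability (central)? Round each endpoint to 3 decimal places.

[-7.612, -3.648]

The t_15 distribution is symmetric; the 95% interval is -5.63 ± t·0.93 with t_{0.975,15} = 2.131.
Half-width: 2.131 × 0.93 = 1.982.
-5.63 − 1.982 = -7.612; -5.63 + 1.982 = -3.648.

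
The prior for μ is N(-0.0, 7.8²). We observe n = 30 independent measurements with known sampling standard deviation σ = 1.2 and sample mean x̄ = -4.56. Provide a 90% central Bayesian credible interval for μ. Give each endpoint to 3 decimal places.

[-4.917, -4.196]

Posterior precision = 1/7.8² + 30/1.2² = 0.0164 + 20.8333 = 20.8498, so posterior SD = 0.2190.
Posterior mean = (-0.0/7.8² + 30·-4.56/1.2²) / 20.8498 = -4.5564.
Interval: -4.5564 ± 1.645 × 0.2190 → [-4.917, -4.196].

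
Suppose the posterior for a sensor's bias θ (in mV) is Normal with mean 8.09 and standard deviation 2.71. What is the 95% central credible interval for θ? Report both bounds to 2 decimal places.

The posterior is symmetric, so the 95% equal-tailed interval is θ = 8.09 ± z·2.71 with z = 1.960.
Half-width: 1.960 × 2.71 = 5.31.
8.09 − 5.31 = 2.78; 8.09 + 5.31 = 13.40.

[2.78, 13.40]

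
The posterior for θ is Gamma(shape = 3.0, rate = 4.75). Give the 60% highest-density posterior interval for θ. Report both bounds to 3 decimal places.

[0.211, 0.739]

The posterior is unimodal and skewed, so the HPD interval has equal density at both endpoints and is the shortest 60% interval.
Solving f(0.211) = f(0.739) with F(0.739) − F(0.211) = 0.60 gives [0.211, 0.739].
For comparison, the equal-tailed interval is [0.323, 0.901]; the HPD is narrower and shifted toward the mode.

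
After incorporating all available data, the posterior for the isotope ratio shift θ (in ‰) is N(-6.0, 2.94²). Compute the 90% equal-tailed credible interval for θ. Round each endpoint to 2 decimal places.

[-10.84, -1.16]

The posterior is symmetric, so the 90% equal-tailed interval is θ = -6.0 ± z·2.94 with z = 1.645.
Half-width: 1.645 × 2.94 = 4.84.
-6.0 − 4.84 = -10.84; -6.0 + 4.84 = -1.16.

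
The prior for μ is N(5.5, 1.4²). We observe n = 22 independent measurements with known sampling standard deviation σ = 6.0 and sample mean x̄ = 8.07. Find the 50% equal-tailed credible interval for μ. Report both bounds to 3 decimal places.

[6.264, 7.538]

Posterior precision = 1/1.4² + 22/6.0² = 0.5102 + 0.6111 = 1.1213, so posterior SD = 0.9444.
Posterior mean = (5.5/1.4² + 22·8.07/6.0²) / 1.1213 = 6.9006.
Interval: 6.9006 ± 0.674 × 0.9444 → [6.264, 7.538].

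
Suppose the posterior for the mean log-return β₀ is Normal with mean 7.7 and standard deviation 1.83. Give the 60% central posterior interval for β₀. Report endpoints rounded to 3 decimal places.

The posterior is symmetric, so the 60% equal-tailed interval is β₀ = 7.7 ± z·1.83 with z = 0.842.
Half-width: 0.842 × 1.83 = 1.540.
7.7 − 1.540 = 6.160; 7.7 + 1.540 = 9.240.

[6.160, 9.240]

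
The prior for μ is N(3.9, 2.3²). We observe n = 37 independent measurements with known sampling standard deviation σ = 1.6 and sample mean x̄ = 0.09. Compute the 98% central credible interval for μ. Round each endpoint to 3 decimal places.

Posterior precision = 1/2.3² + 37/1.6² = 0.1890 + 14.4531 = 14.6422, so posterior SD = 0.2613.
Posterior mean = (3.9/2.3² + 37·0.09/1.6²) / 14.6422 = 0.1392.
Interval: 0.1392 ± 2.326 × 0.2613 → [-0.469, 0.747].

[-0.469, 0.747]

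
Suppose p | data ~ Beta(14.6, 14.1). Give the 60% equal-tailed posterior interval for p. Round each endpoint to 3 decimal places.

Posterior: Beta(14.6, 14.1).
Equal-tailed 60% interval: the 0.2 and 0.8 quantiles of Beta(14.6, 14.1).
Posterior mean ≈ 0.509, SD ≈ 0.092; a Normal approximation gives roughly [0.432, 0.586].
Exact: F⁻¹(0.2) = 0.430; F⁻¹(0.8) = 0.587.

[0.430, 0.587]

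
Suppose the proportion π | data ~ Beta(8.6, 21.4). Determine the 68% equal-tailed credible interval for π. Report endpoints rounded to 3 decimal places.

Posterior: Beta(8.6, 21.4).
Equal-tailed 68% interval: the 0.16 and 0.84 quantiles of Beta(8.6, 21.4).
Posterior mean ≈ 0.287, SD ≈ 0.081; a Normal approximation gives roughly [0.206, 0.367].
Exact: F⁻¹(0.16) = 0.205; F⁻¹(0.84) = 0.368.

[0.205, 0.368]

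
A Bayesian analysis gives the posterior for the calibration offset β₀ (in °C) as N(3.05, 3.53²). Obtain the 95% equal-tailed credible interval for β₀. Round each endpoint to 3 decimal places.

[-3.869, 9.969]

The posterior is symmetric, so the 95% equal-tailed interval is β₀ = 3.05 ± z·3.53 with z = 1.960.
Half-width: 1.960 × 3.53 = 6.919.
3.05 − 6.919 = -3.869; 3.05 + 6.919 = 9.969.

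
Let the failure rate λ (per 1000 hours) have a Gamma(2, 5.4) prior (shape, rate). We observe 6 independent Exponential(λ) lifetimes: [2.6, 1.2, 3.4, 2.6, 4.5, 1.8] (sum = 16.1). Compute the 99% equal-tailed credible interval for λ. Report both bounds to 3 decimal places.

[0.120, 0.797]

Posterior: Gamma(2+6, 5.4+16.1) = Gamma(8, 21.5) (shape, rate).
Equal-tailed 99% interval: Gamma(8, 21.5) quantiles at 0.005 and 0.995.
Posterior mean ≈ 0.372, SD ≈ 0.132; a Normal approximation gives roughly [0.033, 0.711].
Exact: lower = 0.120; upper = 0.797.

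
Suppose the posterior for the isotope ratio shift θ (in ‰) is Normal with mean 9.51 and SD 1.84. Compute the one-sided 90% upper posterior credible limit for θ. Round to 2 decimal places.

Need U with P(θ ≤ U) = 0.90: U = 9.51 + z_{0.1}·1.84.
z = 1.282; U = 9.51 + 1.282 × 1.84 = 11.87.

11.87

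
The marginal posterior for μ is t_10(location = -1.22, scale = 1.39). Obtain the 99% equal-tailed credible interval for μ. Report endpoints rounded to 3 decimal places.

The t_10 distribution is symmetric; the 99% interval is -1.22 ± t·1.39 with t_{0.995,10} = 3.169.
Half-width: 3.169 × 1.39 = 4.405.
-1.22 − 4.405 = -5.625; -1.22 + 4.405 = 3.185.

[-5.625, 3.185]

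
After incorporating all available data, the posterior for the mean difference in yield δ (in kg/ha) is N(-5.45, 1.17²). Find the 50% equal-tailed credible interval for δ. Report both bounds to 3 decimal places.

[-6.239, -4.661]

The posterior is symmetric, so the 50% equal-tailed interval is δ = -5.45 ± z·1.17 with z = 0.674.
Half-width: 0.674 × 1.17 = 0.789.
-5.45 − 0.789 = -6.239; -5.45 + 0.789 = -4.661.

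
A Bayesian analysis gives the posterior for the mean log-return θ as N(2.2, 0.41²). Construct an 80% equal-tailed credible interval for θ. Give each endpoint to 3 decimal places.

[1.675, 2.725]

The posterior is symmetric, so the 80% equal-tailed interval is θ = 2.2 ± z·0.41 with z = 1.282.
Half-width: 1.282 × 0.41 = 0.525.
2.2 − 0.525 = 1.675; 2.2 + 0.525 = 2.725.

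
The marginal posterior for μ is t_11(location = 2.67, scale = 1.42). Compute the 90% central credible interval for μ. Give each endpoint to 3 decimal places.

[0.120, 5.220]

The t_11 distribution is symmetric; the 90% interval is 2.67 ± t·1.42 with t_{0.95,11} = 1.796.
Half-width: 1.796 × 1.42 = 2.550.
2.67 − 2.550 = 0.120; 2.67 + 2.550 = 5.220.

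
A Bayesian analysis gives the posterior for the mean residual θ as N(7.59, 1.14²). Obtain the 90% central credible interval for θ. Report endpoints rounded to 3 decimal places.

The posterior is symmetric, so the 90% equal-tailed interval is θ = 7.59 ± z·1.14 with z = 1.645.
Half-width: 1.645 × 1.14 = 1.875.
7.59 − 1.875 = 5.715; 7.59 + 1.875 = 9.465.

[5.715, 9.465]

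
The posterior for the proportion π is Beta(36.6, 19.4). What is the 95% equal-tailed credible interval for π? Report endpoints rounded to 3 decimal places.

[0.525, 0.771]

Posterior: Beta(36.6, 19.4).
Equal-tailed 95% interval: the 0.025 and 0.975 quantiles of Beta(36.6, 19.4).
Posterior mean ≈ 0.654, SD ≈ 0.063; a Normal approximation gives roughly [0.530, 0.777].
Exact: F⁻¹(0.025) = 0.525; F⁻¹(0.975) = 0.771.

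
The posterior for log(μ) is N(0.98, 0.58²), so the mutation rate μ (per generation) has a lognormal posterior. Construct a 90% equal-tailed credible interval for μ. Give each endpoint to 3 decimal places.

On the log scale the 90% interval is 0.98 ± 1.645 × 0.58 = [0.0260, 1.9340].
Exponentiate: [e^0.0260, e^1.9340] = [1.026, 6.917].

[1.026, 6.917]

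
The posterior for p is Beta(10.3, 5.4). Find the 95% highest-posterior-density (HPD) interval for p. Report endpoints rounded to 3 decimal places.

The posterior is unimodal and skewed, so the HPD interval has equal density at both endpoints and is the shortest 95% interval.
Solving f(0.429) = f(0.873) with F(0.873) − F(0.429) = 0.95 gives [0.429, 0.873].
For comparison, the equal-tailed interval is [0.413, 0.861]; the HPD is narrower and shifted toward the mode.

[0.429, 0.873]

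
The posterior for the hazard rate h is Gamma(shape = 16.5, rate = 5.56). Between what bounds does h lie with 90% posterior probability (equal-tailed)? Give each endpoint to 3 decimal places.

Posterior: Gamma(shape 16.5, rate 5.56).
Equal-tailed 90% interval: Gamma(16.5, 5.56) quantiles at 0.05 and 0.95.
Posterior mean ≈ 2.968, SD ≈ 0.731; a Normal approximation gives roughly [1.766, 4.169].
Exact: lower = 1.876; upper = 4.263.

[1.876, 4.263]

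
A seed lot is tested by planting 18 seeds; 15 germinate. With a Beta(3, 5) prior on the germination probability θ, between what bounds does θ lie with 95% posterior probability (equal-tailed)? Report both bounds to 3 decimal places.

[0.506, 0.851]

Posterior: Beta(3+15, 5+3) = Beta(18, 8).
Equal-tailed 95% interval: the 0.025 and 0.975 quantiles of Beta(18, 8).
Posterior mean ≈ 0.692, SD ≈ 0.089; a Normal approximation gives roughly [0.518, 0.866].
Exact: F⁻¹(0.025) = 0.506; F⁻¹(0.975) = 0.851.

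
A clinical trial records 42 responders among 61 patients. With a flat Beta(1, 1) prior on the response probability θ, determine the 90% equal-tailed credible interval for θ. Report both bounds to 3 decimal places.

[0.584, 0.775]

Posterior: Beta(1+42, 1+19) = Beta(43, 20).
Equal-tailed 90% interval: the 0.05 and 0.95 quantiles of Beta(43, 20).
Posterior mean ≈ 0.683, SD ≈ 0.058; a Normal approximation gives roughly [0.587, 0.778].
Exact: F⁻¹(0.05) = 0.584; F⁻¹(0.95) = 0.775.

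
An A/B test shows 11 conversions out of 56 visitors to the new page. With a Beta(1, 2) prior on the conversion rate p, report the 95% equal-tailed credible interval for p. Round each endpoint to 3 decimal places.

[0.112, 0.314]

Posterior: Beta(1+11, 2+45) = Beta(12, 47).
Equal-tailed 95% interval: the 0.025 and 0.975 quantiles of Beta(12, 47).
Posterior mean ≈ 0.203, SD ≈ 0.052; a Normal approximation gives roughly [0.102, 0.305].
Exact: F⁻¹(0.025) = 0.112; F⁻¹(0.975) = 0.314.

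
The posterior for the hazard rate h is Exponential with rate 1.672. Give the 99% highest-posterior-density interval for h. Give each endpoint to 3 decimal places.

[0.000, 2.754]

The exponential density is strictly decreasing on [0, ∞), so the HPD interval is anchored at 0: [0, q] with P(h ≤ q) = 0.99.
q = −ln(1 − 0.99) / 1.672 = 4.6052 / 1.672 = 2.754.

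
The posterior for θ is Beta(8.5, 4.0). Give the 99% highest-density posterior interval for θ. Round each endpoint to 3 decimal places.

The posterior is unimodal and skewed, so the HPD interval has equal density at both endpoints and is the shortest 99% interval.
Solving f(0.346) = f(0.947) with F(0.947) − F(0.346) = 0.99 gives [0.346, 0.947].
For comparison, the equal-tailed interval is [0.326, 0.935]; the HPD is narrower and shifted toward the mode.

[0.346, 0.947]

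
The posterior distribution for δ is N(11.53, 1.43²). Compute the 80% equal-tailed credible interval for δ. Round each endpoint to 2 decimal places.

The posterior is symmetric, so the 80% equal-tailed interval is δ = 11.53 ± z·1.43 with z = 1.282.
Half-width: 1.282 × 1.43 = 1.83.
11.53 − 1.83 = 9.70; 11.53 + 1.83 = 13.36.

[9.70, 13.36]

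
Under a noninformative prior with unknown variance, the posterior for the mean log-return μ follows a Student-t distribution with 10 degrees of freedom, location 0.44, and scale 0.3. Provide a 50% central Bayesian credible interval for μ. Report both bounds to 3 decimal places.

[0.230, 0.650]

The t_10 distribution is symmetric; the 50% interval is 0.44 ± t·0.3 with t_{0.75,10} = 0.700.
Half-width: 0.700 × 0.3 = 0.210.
0.44 − 0.210 = 0.230; 0.44 + 0.210 = 0.650.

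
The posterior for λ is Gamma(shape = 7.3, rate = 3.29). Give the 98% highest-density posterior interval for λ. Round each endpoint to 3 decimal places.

[0.630, 4.314]

The posterior is unimodal and skewed, so the HPD interval has equal density at both endpoints and is the shortest 98% interval.
Solving f(0.630) = f(4.314) with F(4.314) − F(0.630) = 0.98 gives [0.630, 4.314].
For comparison, the equal-tailed interval is [0.760, 4.560]; the HPD is narrower and shifted toward the mode.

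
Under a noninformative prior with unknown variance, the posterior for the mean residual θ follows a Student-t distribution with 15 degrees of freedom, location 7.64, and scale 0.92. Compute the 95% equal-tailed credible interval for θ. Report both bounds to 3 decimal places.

[5.679, 9.601]

The t_15 distribution is symmetric; the 95% interval is 7.64 ± t·0.92 with t_{0.975,15} = 2.131.
Half-width: 2.131 × 0.92 = 1.961.
7.64 − 1.961 = 5.679; 7.64 + 1.961 = 9.601.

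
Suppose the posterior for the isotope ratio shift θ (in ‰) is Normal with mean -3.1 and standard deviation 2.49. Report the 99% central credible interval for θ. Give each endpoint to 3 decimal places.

[-9.514, 3.314]

The posterior is symmetric, so the 99% equal-tailed interval is θ = -3.1 ± z·2.49 with z = 2.576.
Half-width: 2.576 × 2.49 = 6.414.
-3.1 − 6.414 = -9.514; -3.1 + 6.414 = 3.314.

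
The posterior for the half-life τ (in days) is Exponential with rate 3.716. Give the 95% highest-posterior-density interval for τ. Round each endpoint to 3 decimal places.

The exponential density is strictly decreasing on [0, ∞), so the HPD interval is anchored at 0: [0, q] with P(τ ≤ q) = 0.95.
q = −ln(1 − 0.95) / 3.716 = 2.9957 / 3.716 = 0.806.

[0.000, 0.806]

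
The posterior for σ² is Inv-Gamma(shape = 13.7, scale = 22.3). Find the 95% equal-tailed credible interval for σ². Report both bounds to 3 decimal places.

Inverse-Gamma(13.7, 22.3) quantiles: F⁻¹(0.025) and F⁻¹(0.975).
Equivalently, 1/σ² ~ Gamma(13.7, rate = 22.3); invert its 0.975 and 0.025 quantiles.
Posterior mean ≈ 1.756, SD ≈ 0.513; a Normal approximation gives roughly [0.750, 2.762].
Exact: lower = 1.021; upper = 3.000.

[1.021, 3.000]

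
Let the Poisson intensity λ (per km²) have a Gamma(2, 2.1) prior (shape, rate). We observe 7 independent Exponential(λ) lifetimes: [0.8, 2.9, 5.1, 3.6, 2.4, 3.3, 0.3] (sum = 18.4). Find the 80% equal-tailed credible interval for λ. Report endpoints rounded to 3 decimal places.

[0.265, 0.634]

Posterior: Gamma(2+7, 2.1+18.4) = Gamma(9, 20.5) (shape, rate).
Equal-tailed 80% interval: Gamma(9, 20.5) quantiles at 0.1 and 0.9.
Posterior mean ≈ 0.439, SD ≈ 0.146; a Normal approximation gives roughly [0.251, 0.627].
Exact: lower = 0.265; upper = 0.634.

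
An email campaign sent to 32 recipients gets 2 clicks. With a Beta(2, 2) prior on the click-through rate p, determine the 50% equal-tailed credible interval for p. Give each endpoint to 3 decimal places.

[0.073, 0.142]

Posterior: Beta(2+2, 2+30) = Beta(4, 32).
Equal-tailed 50% interval: the 0.25 and 0.75 quantiles of Beta(4, 32).
Posterior mean ≈ 0.111, SD ≈ 0.052; a Normal approximation gives roughly [0.076, 0.146].
Exact: F⁻¹(0.25) = 0.073; F⁻¹(0.75) = 0.142.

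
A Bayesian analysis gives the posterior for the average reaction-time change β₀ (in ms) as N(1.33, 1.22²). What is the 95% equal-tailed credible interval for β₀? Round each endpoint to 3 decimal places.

[-1.061, 3.721]

The posterior is symmetric, so the 95% equal-tailed interval is β₀ = 1.33 ± z·1.22 with z = 1.960.
Half-width: 1.960 × 1.22 = 2.391.
1.33 − 2.391 = -1.061; 1.33 + 2.391 = 3.721.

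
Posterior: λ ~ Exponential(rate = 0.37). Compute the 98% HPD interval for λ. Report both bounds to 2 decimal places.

[0.00, 10.57]

The exponential density is strictly decreasing on [0, ∞), so the HPD interval is anchored at 0: [0, q] with P(λ ≤ q) = 0.98.
q = −ln(1 − 0.98) / 0.37 = 3.9120 / 0.37 = 10.57.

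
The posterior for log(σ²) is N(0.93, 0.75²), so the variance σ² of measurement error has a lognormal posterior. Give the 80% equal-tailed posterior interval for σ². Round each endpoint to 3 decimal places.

On the log scale the 80% interval is 0.93 ± 1.282 × 0.75 = [-0.0312, 1.8912].
Exponentiate: [e^-0.0312, e^1.8912] = [0.969, 6.627].

[0.969, 6.627]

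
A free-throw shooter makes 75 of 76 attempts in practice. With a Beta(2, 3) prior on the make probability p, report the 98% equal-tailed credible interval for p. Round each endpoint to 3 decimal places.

Posterior: Beta(2+75, 3+1) = Beta(77, 4).
Equal-tailed 98% interval: the 0.01 and 0.99 quantiles of Beta(77, 4).
Posterior mean ≈ 0.951, SD ≈ 0.024; a Normal approximation gives roughly [0.895, 1.006].
Exact: F⁻¹(0.01) = 0.880; F⁻¹(0.99) = 0.990.

[0.880, 0.990]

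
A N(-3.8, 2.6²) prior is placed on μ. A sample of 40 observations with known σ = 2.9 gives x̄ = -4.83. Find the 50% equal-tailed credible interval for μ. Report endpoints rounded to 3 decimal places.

Posterior precision = 1/2.6² + 40/2.9² = 0.1479 + 4.7562 = 4.9042, so posterior SD = 0.4516.
Posterior mean = (-3.8/2.6² + 40·-4.83/2.9²) / 4.9042 = -4.7989.
Interval: -4.7989 ± 0.674 × 0.4516 → [-5.104, -4.494].

[-5.104, -4.494]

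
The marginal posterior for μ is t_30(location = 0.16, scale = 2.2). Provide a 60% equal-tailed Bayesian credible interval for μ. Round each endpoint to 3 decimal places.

The t_30 distribution is symmetric; the 60% interval is 0.16 ± t·2.2 with t_{0.8,30} = 0.854.
Half-width: 0.854 × 2.2 = 1.878.
0.16 − 1.878 = -1.718; 0.16 + 1.878 = 2.038.

[-1.718, 2.038]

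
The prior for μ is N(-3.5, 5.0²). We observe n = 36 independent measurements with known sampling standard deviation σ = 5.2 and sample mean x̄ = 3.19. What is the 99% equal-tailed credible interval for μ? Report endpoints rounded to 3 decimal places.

[0.795, 5.194]

Posterior precision = 1/5.0² + 36/5.2² = 0.0400 + 1.3314 = 1.3714, so posterior SD = 0.8539.
Posterior mean = (-3.5/5.0² + 36·3.19/5.2²) / 1.3714 = 2.9949.
Interval: 2.9949 ± 2.576 × 0.8539 → [0.795, 5.194].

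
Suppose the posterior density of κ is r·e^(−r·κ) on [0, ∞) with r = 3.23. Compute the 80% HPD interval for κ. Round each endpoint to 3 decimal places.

The exponential density is strictly decreasing on [0, ∞), so the HPD interval is anchored at 0: [0, q] with P(κ ≤ q) = 0.80.
q = −ln(1 − 0.80) / 3.23 = 1.6094 / 3.23 = 0.498.

[0.000, 0.498]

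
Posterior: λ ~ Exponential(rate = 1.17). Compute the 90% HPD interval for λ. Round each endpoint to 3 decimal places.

The exponential density is strictly decreasing on [0, ∞), so the HPD interval is anchored at 0: [0, q] with P(λ ≤ q) = 0.90.
q = −ln(1 − 0.90) / 1.17 = 2.3026 / 1.17 = 1.968.

[0.000, 1.968]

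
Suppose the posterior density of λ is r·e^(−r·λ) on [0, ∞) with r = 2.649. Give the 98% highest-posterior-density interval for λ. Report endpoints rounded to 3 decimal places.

The exponential density is strictly decreasing on [0, ∞), so the HPD interval is anchored at 0: [0, q] with P(λ ≤ q) = 0.98.
q = −ln(1 − 0.98) / 2.649 = 3.9120 / 2.649 = 1.477.

[0.000, 1.477]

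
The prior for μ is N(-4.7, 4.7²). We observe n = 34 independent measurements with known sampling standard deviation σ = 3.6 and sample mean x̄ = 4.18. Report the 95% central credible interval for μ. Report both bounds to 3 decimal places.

[2.830, 5.229]

Posterior precision = 1/4.7² + 34/3.6² = 0.0453 + 2.6235 = 2.6687, so posterior SD = 0.6121.
Posterior mean = (-4.7/4.7² + 34·4.18/3.6²) / 2.6687 = 4.0294.
Interval: 4.0294 ± 1.960 × 0.6121 → [2.830, 5.229].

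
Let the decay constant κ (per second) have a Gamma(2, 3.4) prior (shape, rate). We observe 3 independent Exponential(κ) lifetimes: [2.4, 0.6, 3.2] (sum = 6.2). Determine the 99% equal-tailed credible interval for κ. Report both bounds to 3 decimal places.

[0.112, 1.312]

Posterior: Gamma(2+3, 3.4+6.2) = Gamma(5, 9.6) (shape, rate).
Equal-tailed 99% interval: Gamma(5, 9.6) quantiles at 0.005 and 0.995.
Posterior mean ≈ 0.521, SD ≈ 0.233; a Normal approximation gives roughly [-0.079, 1.121].
Exact: lower = 0.112; upper = 1.312.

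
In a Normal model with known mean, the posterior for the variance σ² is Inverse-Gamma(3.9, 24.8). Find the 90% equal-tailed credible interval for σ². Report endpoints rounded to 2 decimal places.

Inverse-Gamma(3.9, 24.8) quantiles: F⁻¹(0.05) and F⁻¹(0.95).
Equivalently, 1/σ² ~ Gamma(3.9, rate = 24.8); invert its 0.95 and 0.05 quantiles.
Posterior mean ≈ 8.55, SD ≈ 6.20; a Normal approximation gives roughly [-1.65, 18.76].
Exact: lower = 3.26; upper = 18.95.

[3.26, 18.95]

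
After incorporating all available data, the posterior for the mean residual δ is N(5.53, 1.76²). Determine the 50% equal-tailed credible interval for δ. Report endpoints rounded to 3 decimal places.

[4.343, 6.717]

The posterior is symmetric, so the 50% equal-tailed interval is δ = 5.53 ± z·1.76 with z = 0.674.
Half-width: 0.674 × 1.76 = 1.187.
5.53 − 1.187 = 4.343; 5.53 + 1.187 = 6.717.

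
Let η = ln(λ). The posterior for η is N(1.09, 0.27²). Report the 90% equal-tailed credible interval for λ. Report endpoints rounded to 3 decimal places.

[1.908, 4.637]

On the log scale the 90% interval is 1.09 ± 1.645 × 0.27 = [0.6459, 1.5341].
Exponentiate: [e^0.6459, e^1.5341] = [1.908, 4.637].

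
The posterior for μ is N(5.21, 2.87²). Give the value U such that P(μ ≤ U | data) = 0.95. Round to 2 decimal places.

9.93

Need U with P(μ ≤ U) = 0.95: U = 5.21 + z_{0.05}·2.87.
z = 1.645; U = 5.21 + 1.645 × 2.87 = 9.93.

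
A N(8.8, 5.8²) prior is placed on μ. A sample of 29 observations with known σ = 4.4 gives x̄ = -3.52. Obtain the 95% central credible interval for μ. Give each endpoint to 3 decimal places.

[-4.866, -1.695]

Posterior precision = 1/5.8² + 29/4.4² = 0.0297 + 1.4979 = 1.5277, so posterior SD = 0.8091.
Posterior mean = (8.8/5.8² + 29·-3.52/4.4²) / 1.5277 = -3.2803.
Interval: -3.2803 ± 1.960 × 0.8091 → [-4.866, -1.695].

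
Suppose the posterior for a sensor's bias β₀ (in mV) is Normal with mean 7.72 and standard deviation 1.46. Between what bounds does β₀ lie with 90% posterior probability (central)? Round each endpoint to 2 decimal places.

The posterior is symmetric, so the 90% equal-tailed interval is β₀ = 7.72 ± z·1.46 with z = 1.645.
Half-width: 1.645 × 1.46 = 2.40.
7.72 − 2.40 = 5.32; 7.72 + 2.40 = 10.12.

[5.32, 10.12]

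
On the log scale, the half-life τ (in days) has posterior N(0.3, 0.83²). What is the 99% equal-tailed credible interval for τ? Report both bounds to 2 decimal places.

On the log scale the 99% interval is 0.3 ± 2.576 × 0.83 = [-1.8379, 2.4379].
Exponentiate: [e^-1.8379, e^2.4379] = [0.16, 11.45].

[0.16, 11.45]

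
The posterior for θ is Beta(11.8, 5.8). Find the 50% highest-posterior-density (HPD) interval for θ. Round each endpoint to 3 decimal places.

The posterior is unimodal and skewed, so the HPD interval has equal density at both endpoints and is the shortest 50% interval.
Solving f(0.614) = f(0.764) with F(0.764) − F(0.614) = 0.50 gives [0.614, 0.764].
For comparison, the equal-tailed interval is [0.598, 0.750]; the HPD is narrower and shifted toward the mode.

[0.614, 0.764]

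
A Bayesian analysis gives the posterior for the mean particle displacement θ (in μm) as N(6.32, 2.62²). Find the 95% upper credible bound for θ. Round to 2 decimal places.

10.63

Need U with P(θ ≤ U) = 0.95: U = 6.32 + z_{0.05}·2.62.
z = 1.645; U = 6.32 + 1.645 × 2.62 = 10.63.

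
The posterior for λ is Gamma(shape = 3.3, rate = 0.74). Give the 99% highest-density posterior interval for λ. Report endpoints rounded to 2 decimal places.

The posterior is unimodal and skewed, so the HPD interval has equal density at both endpoints and is the shortest 99% interval.
Solving f(0.27) = f(12.12) with F(12.12) − F(0.27) = 0.99 gives [0.27, 12.12].
For comparison, the equal-tailed interval is [0.58, 13.24]; the HPD is narrower and shifted toward the mode.

[0.27, 12.12]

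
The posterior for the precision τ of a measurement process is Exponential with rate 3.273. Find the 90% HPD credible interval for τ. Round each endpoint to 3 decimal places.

[0.000, 0.704]

The exponential density is strictly decreasing on [0, ∞), so the HPD interval is anchored at 0: [0, q] with P(τ ≤ q) = 0.90.
q = −ln(1 − 0.90) / 3.273 = 2.3026 / 3.273 = 0.704.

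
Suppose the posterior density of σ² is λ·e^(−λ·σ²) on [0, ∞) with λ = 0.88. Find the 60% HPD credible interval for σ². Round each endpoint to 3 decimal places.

The exponential density is strictly decreasing on [0, ∞), so the HPD interval is anchored at 0: [0, q] with P(σ² ≤ q) = 0.60.
q = −ln(1 − 0.60) / 0.88 = 0.9163 / 0.88 = 1.041.

[0.000, 1.041]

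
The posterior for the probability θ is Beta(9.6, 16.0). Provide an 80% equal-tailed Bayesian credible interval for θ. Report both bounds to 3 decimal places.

[0.256, 0.499]

Posterior: Beta(9.6, 16.0).
Equal-tailed 80% interval: the 0.1 and 0.9 quantiles of Beta(9.6, 16.0).
Posterior mean ≈ 0.375, SD ≈ 0.094; a Normal approximation gives roughly [0.255, 0.495].
Exact: F⁻¹(0.1) = 0.256; F⁻¹(0.9) = 0.499.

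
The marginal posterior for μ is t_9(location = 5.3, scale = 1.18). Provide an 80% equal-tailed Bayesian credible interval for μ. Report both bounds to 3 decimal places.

[3.668, 6.932]

The t_9 distribution is symmetric; the 80% interval is 5.3 ± t·1.18 with t_{0.9,9} = 1.383.
Half-width: 1.383 × 1.18 = 1.632.
5.3 − 1.632 = 3.668; 5.3 + 1.632 = 6.932.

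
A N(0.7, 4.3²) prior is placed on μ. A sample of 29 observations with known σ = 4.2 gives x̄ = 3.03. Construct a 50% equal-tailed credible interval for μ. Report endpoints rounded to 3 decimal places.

Posterior precision = 1/4.3² + 29/4.2² = 0.0541 + 1.6440 = 1.6981, so posterior SD = 0.7674.
Posterior mean = (0.7/4.3² + 29·3.03/4.2²) / 1.6981 = 2.9558.
Interval: 2.9558 ± 0.674 × 0.7674 → [2.438, 3.473].

[2.438, 3.473]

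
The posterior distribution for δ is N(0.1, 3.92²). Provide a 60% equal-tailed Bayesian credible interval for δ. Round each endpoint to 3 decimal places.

[-3.199, 3.399]

The posterior is symmetric, so the 60% equal-tailed interval is δ = 0.1 ± z·3.92 with z = 0.842.
Half-width: 0.842 × 3.92 = 3.299.
0.1 − 3.299 = -3.199; 0.1 + 3.299 = 3.399.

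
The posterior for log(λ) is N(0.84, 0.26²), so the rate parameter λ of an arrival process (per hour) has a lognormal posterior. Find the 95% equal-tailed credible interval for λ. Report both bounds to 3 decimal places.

On the log scale the 95% interval is 0.84 ± 1.960 × 0.26 = [0.3304, 1.3496].
Exponentiate: [e^0.3304, e^1.3496] = [1.392, 3.856].

[1.392, 3.856]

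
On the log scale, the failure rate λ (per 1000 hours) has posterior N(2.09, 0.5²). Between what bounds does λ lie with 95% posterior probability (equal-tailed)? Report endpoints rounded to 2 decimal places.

On the log scale the 95% interval is 2.09 ± 1.960 × 0.5 = [1.1100, 3.0700].
Exponentiate: [e^1.1100, e^3.0700] = [3.03, 21.54].

[3.03, 21.54]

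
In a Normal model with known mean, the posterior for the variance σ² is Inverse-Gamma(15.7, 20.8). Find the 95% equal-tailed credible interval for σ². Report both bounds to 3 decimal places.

Inverse-Gamma(15.7, 20.8) quantiles: F⁻¹(0.025) and F⁻¹(0.975).
Equivalently, 1/σ² ~ Gamma(15.7, rate = 20.8); invert its 0.975 and 0.025 quantiles.
Posterior mean ≈ 1.415, SD ≈ 0.382; a Normal approximation gives roughly [0.666, 2.164].
Exact: lower = 0.854; upper = 2.332.

[0.854, 2.332]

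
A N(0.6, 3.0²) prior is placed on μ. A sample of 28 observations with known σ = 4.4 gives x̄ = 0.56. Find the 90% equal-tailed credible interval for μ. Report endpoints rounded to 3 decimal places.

Posterior precision = 1/3.0² + 28/4.4² = 0.1111 + 1.4463 = 1.5574, so posterior SD = 0.8013.
Posterior mean = (0.6/3.0² + 28·0.56/4.4²) / 1.5574 = 0.5629.
Interval: 0.5629 ± 1.645 × 0.8013 → [-0.755, 1.881].

[-0.755, 1.881]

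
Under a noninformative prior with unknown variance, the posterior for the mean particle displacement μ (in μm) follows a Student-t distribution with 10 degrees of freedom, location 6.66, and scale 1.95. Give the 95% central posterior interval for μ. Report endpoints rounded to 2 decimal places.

The t_10 distribution is symmetric; the 95% interval is 6.66 ± t·1.95 with t_{0.975,10} = 2.228.
Half-width: 2.228 × 1.95 = 4.34.
6.66 − 4.34 = 2.32; 6.66 + 4.34 = 11.00.

[2.32, 11.00]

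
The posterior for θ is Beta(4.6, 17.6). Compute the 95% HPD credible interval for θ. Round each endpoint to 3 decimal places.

[0.057, 0.373]

The posterior is unimodal and skewed, so the HPD interval has equal density at both endpoints and is the shortest 95% interval.
Solving f(0.057) = f(0.373) with F(0.373) − F(0.057) = 0.95 gives [0.057, 0.373].
For comparison, the equal-tailed interval is [0.070, 0.394]; the HPD is narrower and shifted toward the mode.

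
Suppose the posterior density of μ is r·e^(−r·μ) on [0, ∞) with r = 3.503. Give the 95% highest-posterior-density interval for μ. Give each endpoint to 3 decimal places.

The exponential density is strictly decreasing on [0, ∞), so the HPD interval is anchored at 0: [0, q] with P(μ ≤ q) = 0.95.
q = −ln(1 − 0.95) / 3.503 = 2.9957 / 3.503 = 0.855.

[0.000, 0.855]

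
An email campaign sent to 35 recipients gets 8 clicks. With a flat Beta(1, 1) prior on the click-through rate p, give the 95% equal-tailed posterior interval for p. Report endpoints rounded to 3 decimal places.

Posterior: Beta(1+8, 1+27) = Beta(9, 28).
Equal-tailed 95% interval: the 0.025 and 0.975 quantiles of Beta(9, 28).
Posterior mean ≈ 0.243, SD ≈ 0.070; a Normal approximation gives roughly [0.107, 0.380].
Exact: F⁻¹(0.025) = 0.121; F⁻¹(0.975) = 0.392.

[0.121, 0.392]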